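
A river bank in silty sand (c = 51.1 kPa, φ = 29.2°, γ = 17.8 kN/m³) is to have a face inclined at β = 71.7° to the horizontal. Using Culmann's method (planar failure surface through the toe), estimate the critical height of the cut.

H_c = 36.22 m

Culmann's analysis gives the critical failure plane at α_cr = (β + φ)/2 = (71.7 + 29.2)/2 = 50.5°, and the critical height
H_c = (4c/γ) · sinβ cosφ / [1 − cos(β − φ)]
    = (4·51.1/17.8) · sin71.7°·cos29.2° / [1 − cos(42.5°)]
    = 11.483 · 0.9494·0.8729 / [1 − 0.7373]
    = 11.483 · 0.8288 / 0.2627
    = 36.22 m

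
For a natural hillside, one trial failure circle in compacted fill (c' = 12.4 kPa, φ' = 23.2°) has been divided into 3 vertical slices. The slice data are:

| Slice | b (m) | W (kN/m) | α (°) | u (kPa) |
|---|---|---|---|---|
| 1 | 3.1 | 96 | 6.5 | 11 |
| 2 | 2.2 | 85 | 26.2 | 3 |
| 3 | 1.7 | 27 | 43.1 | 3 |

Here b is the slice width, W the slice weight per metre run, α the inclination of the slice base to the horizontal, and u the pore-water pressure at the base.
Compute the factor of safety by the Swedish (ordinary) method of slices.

FS = 2.38

Ordinary method of slices: FS = Σ[c'·Δl_i + (W_i cosα_i − u_i·Δl_i)·tanφ'] / Σ W_i sinα_i, with Δl_i = b_i / cosα_i.
Slice 1: Δl = 3.1/cos6.5° = 3.120 m; N'_1 = 96·cos6.5° − 11·3.120 = 61.1; c'Δl = 38.69; W sinα = 10.9
Slice 2: Δl = 2.2/cos26.2° = 2.452 m; N'_2 = 85·cos26.2° − 3·2.452 = 68.9; c'Δl = 30.40; W sinα = 37.5
Slice 3: Δl = 1.7/cos43.1° = 2.328 m; N'_3 = 27·cos43.1° − 3·2.328 = 12.7; c'Δl = 28.87; W sinα = 18.4
Σc'Δl = 98.0 kN/m; ΣN' = 142.7 kN/m; ΣW sinα = 66.8 kN/m
Resisting = 98.0 + 142.7·tan23.2° = 98.0 + 61.2 = 159.1 kN/m
FS = 159.1 / 66.8 = 2.381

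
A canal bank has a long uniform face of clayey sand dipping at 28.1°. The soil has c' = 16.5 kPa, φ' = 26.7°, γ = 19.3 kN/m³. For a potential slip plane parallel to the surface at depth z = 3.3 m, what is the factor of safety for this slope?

FS = 1.57

For an infinite slope with a slip plane parallel to the surface (no pore pressure): FS = [c' + γz cos²β tanφ'] / [γz sinβ cosβ].
γz = 19.3·3.3 = 63.69 kN/m²
Numerator = 16.5 + 63.69·cos²28.1°·tan26.7° = 16.5 + 63.69·0.7781·0.5029 = 41.426 kPa
Denominator = 63.69·sin28.1°·cos28.1° = 63.69·0.4710·0.8821 = 26.463 kPa
FS = 41.426 / 26.463 = 1.565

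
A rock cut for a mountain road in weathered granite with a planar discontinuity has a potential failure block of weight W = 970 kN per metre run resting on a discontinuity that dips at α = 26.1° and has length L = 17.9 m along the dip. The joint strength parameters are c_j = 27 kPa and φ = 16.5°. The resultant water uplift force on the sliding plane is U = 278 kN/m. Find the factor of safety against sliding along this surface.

Resolving the block weight along and normal to the plane and applying the Mohr–Coulomb strength on the joint:
N' = W cosα − U = 970·cos26.1° − 278 = 593.1 kN/m
Driving force T = W sinα = 970·sin26.1° = 426.7 kN/m
Resisting force R = c_j·L + N'·tanφ = 27·17.9 + 593.1·tan16.5° = 483.3 + 175.7 = 659.0 kN/m
FS = R / T = 659.0 / 426.7 = 1.544

FS = 1.54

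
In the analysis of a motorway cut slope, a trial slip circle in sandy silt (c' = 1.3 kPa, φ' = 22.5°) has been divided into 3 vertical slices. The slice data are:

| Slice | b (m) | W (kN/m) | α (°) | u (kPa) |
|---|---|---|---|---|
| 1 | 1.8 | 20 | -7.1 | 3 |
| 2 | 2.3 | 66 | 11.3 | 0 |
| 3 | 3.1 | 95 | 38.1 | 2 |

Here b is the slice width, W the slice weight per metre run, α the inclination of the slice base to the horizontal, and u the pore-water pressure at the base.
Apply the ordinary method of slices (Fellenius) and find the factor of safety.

Ordinary method of slices: FS = Σ[c'·Δl_i + (W_i cosα_i − u_i·Δl_i)·tanφ'] / Σ W_i sinα_i, with Δl_i = b_i / cosα_i.
Slice 1: Δl = 1.8/cos(-7.1°) = 1.814 m; N'_1 = 20·cos(-7.1°) − 3·1.814 = 14.4; c'Δl = 2.36; W sinα = -2.5
Slice 2: Δl = 2.3/cos11.3° = 2.345 m; N'_2 = 66·cos11.3° − 0·2.345 = 64.7; c'Δl = 3.05; W sinα = 12.9
Slice 3: Δl = 3.1/cos38.1° = 3.939 m; N'_3 = 95·cos38.1° − 2·3.939 = 66.9; c'Δl = 5.12; W sinα = 58.6
Σc'Δl = 10.5 kN/m; ΣN' = 146.0 kN/m; ΣW sinα = 69.1 kN/m
Resisting = 10.5 + 146.0·tan22.5° = 10.5 + 60.5 = 71.0 kN/m
FS = 71.0 / 69.1 = 1.028

FS = 1.03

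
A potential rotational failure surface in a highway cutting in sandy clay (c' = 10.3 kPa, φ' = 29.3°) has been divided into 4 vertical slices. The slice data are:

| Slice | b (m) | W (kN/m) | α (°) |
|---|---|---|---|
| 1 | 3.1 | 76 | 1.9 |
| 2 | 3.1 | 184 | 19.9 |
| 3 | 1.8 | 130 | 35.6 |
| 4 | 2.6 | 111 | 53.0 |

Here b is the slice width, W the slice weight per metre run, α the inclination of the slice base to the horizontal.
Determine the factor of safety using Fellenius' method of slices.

Ordinary method of slices: FS = Σ[c'·Δl_i + (W_i cosα_i)·tanφ'] / Σ W_i sinα_i, with Δl_i = b_i / cosα_i.
Slice 1: Δl = 3.1/cos1.9° = 3.102 m; N'_1 = 76·cos1.9° = 76.0; c'Δl = 31.95; W sinα = 2.5
Slice 2: Δl = 3.1/cos19.9° = 3.297 m; N'_2 = 184·cos19.9° = 173.0; c'Δl = 33.96; W sinα = 62.6
Slice 3: Δl = 1.8/cos35.6° = 2.214 m; N'_3 = 130·cos35.6° = 105.7; c'Δl = 22.80; W sinα = 75.7
Slice 4: Δl = 2.6/cos53.0° = 4.320 m; N'_4 = 111·cos53.0° = 66.8; c'Δl = 44.50; W sinα = 88.6
Σc'Δl = 133.2 kN/m; ΣN' = 421.5 kN/m; ΣW sinα = 229.5 kN/m
Resisting = 133.2 + 421.5·tan29.3° = 133.2 + 236.5 = 369.7 kN/m
FS = 369.7 / 229.5 = 1.611

FS = 1.61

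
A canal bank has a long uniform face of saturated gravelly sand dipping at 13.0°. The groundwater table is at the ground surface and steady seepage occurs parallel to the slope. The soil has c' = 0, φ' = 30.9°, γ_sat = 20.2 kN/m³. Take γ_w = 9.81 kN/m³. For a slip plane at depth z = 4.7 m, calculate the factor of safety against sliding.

With seepage parallel to the slope and the water table at the surface, the effective normal stress on the slip plane uses the buoyant unit weight γ' = γ_sat − γ_w while the driving shear stress uses γ_sat:
FS = [c' + γ' z cos²β tanφ'] / [γ_sat z sinβ cosβ]
(For c' = 0 this reduces to FS = (γ'/γ_sat)·tanφ'/tanβ.)
γ' = 20.2 − 9.81 = 10.39 kN/m³
Numerator = 0.0 + 10.39·4.7·cos²13.0°·tan30.9° = 0.0 + 10.39·4.7·0.9494·0.5985 = 27.747 kPa
Denominator = 20.2·4.7·sin13.0°·cos13.0° = 20.2·4.7·0.2250·0.9744 = 20.809 kPa
FS = 27.747 / 20.809 = 1.333

FS = 1.33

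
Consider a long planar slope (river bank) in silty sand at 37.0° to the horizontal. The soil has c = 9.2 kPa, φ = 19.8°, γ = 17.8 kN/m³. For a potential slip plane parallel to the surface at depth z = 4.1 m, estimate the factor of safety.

FS = 0.74

For an infinite slope with a slip plane parallel to the surface (no pore pressure): FS = [c + γz cos²β tanφ] / [γz sinβ cosβ].
γz = 17.8·4.1 = 72.98 kN/m²
Numerator = 9.2 + 72.98·cos²37.0°·tan19.8° = 9.2 + 72.98·0.6378·0.3600 = 25.958 kPa
Denominator = 72.98·sin37.0°·cos37.0° = 72.98·0.6018·0.7986 = 35.076 kPa
FS = 25.958 / 35.076 = 0.740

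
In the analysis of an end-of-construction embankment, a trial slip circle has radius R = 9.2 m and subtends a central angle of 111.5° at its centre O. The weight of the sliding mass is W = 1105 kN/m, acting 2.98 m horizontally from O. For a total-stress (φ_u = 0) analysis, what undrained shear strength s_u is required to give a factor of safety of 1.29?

FS = s_u·L_a·R / (W·d), so s_u = FS·W·d / (L_a·R).
Arc length L_a = R·θ = 9.2·(111.5°·π/180) = 9.2·1.9460 = 17.90 m
s_u = 1.29·1105·2.98 / (17.90·9.2) = 4247.8 / 164.71 = 25.79 kPa

s_u = 25.8 kPa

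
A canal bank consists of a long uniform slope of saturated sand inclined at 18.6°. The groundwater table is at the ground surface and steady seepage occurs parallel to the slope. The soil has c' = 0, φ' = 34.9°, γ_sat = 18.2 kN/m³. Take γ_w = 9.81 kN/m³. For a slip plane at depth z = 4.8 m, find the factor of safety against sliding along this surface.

FS = 0.96

With seepage parallel to the slope and the water table at the surface, the effective normal stress on the slip plane uses the buoyant unit weight γ' = γ_sat − γ_w while the driving shear stress uses γ_sat:
FS = [c' + γ' z cos²β tanφ'] / [γ_sat z sinβ cosβ]
(For c' = 0 this reduces to FS = (γ'/γ_sat)·tanφ'/tanβ.)
γ' = 18.2 − 9.81 = 8.39 kN/m³
Numerator = 0.0 + 8.39·4.8·cos²18.6°·tan34.9° = 0.0 + 8.39·4.8·0.8983·0.6976 = 25.236 kPa
Denominator = 18.2·4.8·sin18.6°·cos18.6° = 18.2·4.8·0.3190·0.9478 = 26.409 kPa
FS = 25.236 / 26.409 = 0.956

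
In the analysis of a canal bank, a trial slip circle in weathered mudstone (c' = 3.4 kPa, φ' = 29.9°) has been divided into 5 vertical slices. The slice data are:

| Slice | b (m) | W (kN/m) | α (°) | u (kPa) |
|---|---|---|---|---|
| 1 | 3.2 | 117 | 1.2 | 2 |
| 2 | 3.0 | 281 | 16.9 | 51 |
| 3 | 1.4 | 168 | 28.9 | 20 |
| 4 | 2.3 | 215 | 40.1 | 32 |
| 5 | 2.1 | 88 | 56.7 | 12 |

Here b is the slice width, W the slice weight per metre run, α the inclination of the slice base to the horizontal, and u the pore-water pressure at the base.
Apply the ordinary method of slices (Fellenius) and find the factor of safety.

FS = 0.75

Ordinary method of slices: FS = Σ[c'·Δl_i + (W_i cosα_i − u_i·Δl_i)·tanφ'] / Σ W_i sinα_i, with Δl_i = b_i / cosα_i.
Slice 1: Δl = 3.2/cos1.2° = 3.201 m; N'_1 = 117·cos1.2° − 2·3.201 = 110.6; c'Δl = 10.88; W sinα = 2.5
Slice 2: Δl = 3.0/cos16.9° = 3.135 m; N'_2 = 281·cos16.9° − 51·3.135 = 109.0; c'Δl = 10.66; W sinα = 81.7
Slice 3: Δl = 1.4/cos28.9° = 1.599 m; N'_3 = 168·cos28.9° − 20·1.599 = 115.1; c'Δl = 5.44; W sinα = 81.2
Slice 4: Δl = 2.3/cos40.1° = 3.007 m; N'_4 = 215·cos40.1° − 32·3.007 = 68.2; c'Δl = 10.22; W sinα = 138.5
Slice 5: Δl = 2.1/cos56.7° = 3.825 m; N'_5 = 88·cos56.7° − 12·3.825 = 2.4; c'Δl = 13.00; W sinα = 73.6
Σc'Δl = 50.2 kN/m; ΣN' = 405.3 kN/m; ΣW sinα = 377.4 kN/m
Resisting = 50.2 + 405.3·tan29.9° = 50.2 + 233.0 = 283.3 kN/m
FS = 283.3 / 377.4 = 0.751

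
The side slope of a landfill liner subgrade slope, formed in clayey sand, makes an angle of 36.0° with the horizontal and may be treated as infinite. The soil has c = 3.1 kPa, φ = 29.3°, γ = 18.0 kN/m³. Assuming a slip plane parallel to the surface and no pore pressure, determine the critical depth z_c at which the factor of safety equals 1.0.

z_c = 1.59 m

Setting FS = 1.00 in FS = [c + γz cos²β tanφ] / [γz sinβ cosβ] and solving for z:
z = c / [γ cosβ (FS·sinβ − cosβ·tanφ)]
  = 3.1 / [18.0·cos36.0°·(1.00·sin36.0° − cos36.0°·tan29.3°)]
  = 3.1 / [18.0·0.8090·(1.00·0.5878 − 0.8090·0.5612)]
  = 3.1 / 1.9482 = 1.591 m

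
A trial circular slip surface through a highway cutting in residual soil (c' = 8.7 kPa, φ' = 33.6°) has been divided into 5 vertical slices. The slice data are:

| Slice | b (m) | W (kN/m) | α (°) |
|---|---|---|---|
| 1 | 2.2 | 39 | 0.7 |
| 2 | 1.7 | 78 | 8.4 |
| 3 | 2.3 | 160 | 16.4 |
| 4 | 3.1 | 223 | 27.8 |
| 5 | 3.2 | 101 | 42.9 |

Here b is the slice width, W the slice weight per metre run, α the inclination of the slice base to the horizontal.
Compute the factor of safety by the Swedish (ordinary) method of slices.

FS = 2.10

Ordinary method of slices: FS = Σ[c'·Δl_i + (W_i cosα_i)·tanφ'] / Σ W_i sinα_i, with Δl_i = b_i / cosα_i.
Slice 1: Δl = 2.2/cos0.7° = 2.200 m; N'_1 = 39·cos0.7° = 39.0; c'Δl = 19.14; W sinα = 0.5
Slice 2: Δl = 1.7/cos8.4° = 1.718 m; N'_2 = 78·cos8.4° = 77.2; c'Δl = 14.95; W sinα = 11.4
Slice 3: Δl = 2.3/cos16.4° = 2.398 m; N'_3 = 160·cos16.4° = 153.5; c'Δl = 20.86; W sinα = 45.2
Slice 4: Δl = 3.1/cos27.8° = 3.504 m; N'_4 = 223·cos27.8° = 197.3; c'Δl = 30.49; W sinα = 104.0
Slice 5: Δl = 3.2/cos42.9° = 4.368 m; N'_5 = 101·cos42.9° = 74.0; c'Δl = 38.00; W sinα = 68.8
Σc'Δl = 123.4 kN/m; ΣN' = 540.9 kN/m; ΣW sinα = 229.8 kN/m
Resisting = 123.4 + 540.9·tan33.6° = 123.4 + 359.4 = 482.8 kN/m
FS = 482.8 / 229.8 = 2.101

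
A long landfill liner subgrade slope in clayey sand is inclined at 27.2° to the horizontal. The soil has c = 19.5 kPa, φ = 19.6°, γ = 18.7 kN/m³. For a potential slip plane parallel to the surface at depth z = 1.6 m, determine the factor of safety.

FS = 2.30

For an infinite slope with a slip plane parallel to the surface (no pore pressure): FS = [c + γz cos²β tanφ] / [γz sinβ cosβ].
γz = 18.7·1.6 = 29.92 kN/m²
Numerator = 19.5 + 29.92·cos²27.2°·tan19.6° = 19.5 + 29.92·0.7911·0.3561 = 27.928 kPa
Denominator = 29.92·sin27.2°·cos27.2° = 29.92·0.4571·0.8894 = 12.164 kPa
FS = 27.928 / 12.164 = 2.296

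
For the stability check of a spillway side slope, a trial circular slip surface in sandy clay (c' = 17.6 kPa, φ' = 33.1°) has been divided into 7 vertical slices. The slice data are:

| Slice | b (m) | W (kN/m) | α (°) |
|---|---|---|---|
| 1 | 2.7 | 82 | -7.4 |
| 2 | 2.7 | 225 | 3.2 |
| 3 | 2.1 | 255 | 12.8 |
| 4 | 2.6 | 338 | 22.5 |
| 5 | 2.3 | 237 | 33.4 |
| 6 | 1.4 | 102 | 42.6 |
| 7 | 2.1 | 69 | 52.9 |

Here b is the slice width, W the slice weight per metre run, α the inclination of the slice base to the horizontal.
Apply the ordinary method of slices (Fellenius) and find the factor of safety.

Ordinary method of slices: FS = Σ[c'·Δl_i + (W_i cosα_i)·tanφ'] / Σ W_i sinα_i, with Δl_i = b_i / cosα_i.
Slice 1: Δl = 2.7/cos(-7.4°) = 2.723 m; N'_1 = 82·cos(-7.4°) = 81.3; c'Δl = 47.92; W sinα = -10.6
Slice 2: Δl = 2.7/cos3.2° = 2.704 m; N'_2 = 225·cos3.2° = 224.6; c'Δl = 47.59; W sinα = 12.6
Slice 3: Δl = 2.1/cos12.8° = 2.154 m; N'_3 = 255·cos12.8° = 248.7; c'Δl = 37.90; W sinα = 56.5
Slice 4: Δl = 2.6/cos22.5° = 2.814 m; N'_4 = 338·cos22.5° = 312.3; c'Δl = 49.53; W sinα = 129.3
Slice 5: Δl = 2.3/cos33.4° = 2.755 m; N'_5 = 237·cos33.4° = 197.9; c'Δl = 48.49; W sinα = 130.5
Slice 6: Δl = 1.4/cos42.6° = 1.902 m; N'_6 = 102·cos42.6° = 75.1; c'Δl = 33.47; W sinα = 69.0
Slice 7: Δl = 2.1/cos52.9° = 3.481 m; N'_7 = 69·cos52.9° = 41.6; c'Δl = 61.27; W sinα = 55.0
Σc'Δl = 326.2 kN/m; ΣN' = 1181.5 kN/m; ΣW sinα = 442.4 kN/m
Resisting = 326.2 + 1181.5·tan33.1° = 326.2 + 770.2 = 1096.4 kN/m
FS = 1096.4 / 442.4 = 2.478

FS = 2.48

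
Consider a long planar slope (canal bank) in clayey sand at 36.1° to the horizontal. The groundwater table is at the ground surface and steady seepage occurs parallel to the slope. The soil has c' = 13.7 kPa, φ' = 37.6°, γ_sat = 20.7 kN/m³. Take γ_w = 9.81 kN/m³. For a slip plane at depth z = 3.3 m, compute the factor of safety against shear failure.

FS = 0.98

With seepage parallel to the slope and the water table at the surface, the effective normal stress on the slip plane uses the buoyant unit weight γ' = γ_sat − γ_w while the driving shear stress uses γ_sat:
FS = [c' + γ' z cos²β tanφ'] / [γ_sat z sinβ cosβ]
γ' = 20.7 − 9.81 = 10.89 kN/m³
Numerator = 13.7 + 10.89·3.3·cos²36.1°·tan37.6° = 13.7 + 10.89·3.3·0.6528·0.7701 = 31.768 kPa
Denominator = 20.7·3.3·sin36.1°·cos36.1° = 20.7·3.3·0.5892·0.8080 = 32.520 kPa
FS = 31.768 / 32.520 = 0.977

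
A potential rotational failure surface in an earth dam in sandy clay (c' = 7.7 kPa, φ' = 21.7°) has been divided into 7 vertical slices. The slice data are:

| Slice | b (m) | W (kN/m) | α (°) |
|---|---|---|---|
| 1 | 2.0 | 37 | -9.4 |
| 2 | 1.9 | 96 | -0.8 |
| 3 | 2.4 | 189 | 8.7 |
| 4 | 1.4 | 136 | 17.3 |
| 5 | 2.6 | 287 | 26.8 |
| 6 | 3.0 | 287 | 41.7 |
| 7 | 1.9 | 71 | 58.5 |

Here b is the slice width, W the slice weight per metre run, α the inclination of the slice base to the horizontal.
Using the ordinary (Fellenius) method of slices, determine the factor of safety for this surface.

FS = 1.18

Ordinary method of slices: FS = Σ[c'·Δl_i + (W_i cosα_i)·tanφ'] / Σ W_i sinα_i, with Δl_i = b_i / cosα_i.
Slice 1: Δl = 2.0/cos(-9.4°) = 2.027 m; N'_1 = 37·cos(-9.4°) = 36.5; c'Δl = 15.61; W sinα = -6.0
Slice 2: Δl = 1.9/cos(-0.8°) = 1.900 m; N'_2 = 96·cos(-0.8°) = 96.0; c'Δl = 14.63; W sinα = -1.3
Slice 3: Δl = 2.4/cos8.7° = 2.428 m; N'_3 = 189·cos8.7° = 186.8; c'Δl = 18.70; W sinα = 28.6
Slice 4: Δl = 1.4/cos17.3° = 1.466 m; N'_4 = 136·cos17.3° = 129.8; c'Δl = 11.29; W sinα = 40.4
Slice 5: Δl = 2.6/cos26.8° = 2.913 m; N'_5 = 287·cos26.8° = 256.2; c'Δl = 22.43; W sinα = 129.4
Slice 6: Δl = 3.0/cos41.7° = 4.018 m; N'_6 = 287·cos41.7° = 214.3; c'Δl = 30.94; W sinα = 190.9
Slice 7: Δl = 1.9/cos58.5° = 3.636 m; N'_7 = 71·cos58.5° = 37.1; c'Δl = 28.00; W sinα = 60.5
Σc'Δl = 141.6 kN/m; ΣN' = 956.7 kN/m; ΣW sinα = 442.5 kN/m
Resisting = 141.6 + 956.7·tan21.7° = 141.6 + 380.7 = 522.3 kN/m
FS = 522.3 / 442.5 = 1.180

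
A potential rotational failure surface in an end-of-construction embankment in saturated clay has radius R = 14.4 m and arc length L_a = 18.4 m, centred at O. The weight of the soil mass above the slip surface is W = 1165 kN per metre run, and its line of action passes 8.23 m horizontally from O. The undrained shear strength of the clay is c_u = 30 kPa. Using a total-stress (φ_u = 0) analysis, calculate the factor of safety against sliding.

FS = 0.83

Taking moments about the centre O, the resisting moment is provided by the undrained shear strength acting along the arc:
M_R = c_u·L_a·R = 30·18.40·14.4 = 7948.8 kN·m/m
M_D = W·d = 1165·8.23 = 9588.0 kN·m/m
FS = M_R / M_D = 7948.8 / 9588.0 = 0.829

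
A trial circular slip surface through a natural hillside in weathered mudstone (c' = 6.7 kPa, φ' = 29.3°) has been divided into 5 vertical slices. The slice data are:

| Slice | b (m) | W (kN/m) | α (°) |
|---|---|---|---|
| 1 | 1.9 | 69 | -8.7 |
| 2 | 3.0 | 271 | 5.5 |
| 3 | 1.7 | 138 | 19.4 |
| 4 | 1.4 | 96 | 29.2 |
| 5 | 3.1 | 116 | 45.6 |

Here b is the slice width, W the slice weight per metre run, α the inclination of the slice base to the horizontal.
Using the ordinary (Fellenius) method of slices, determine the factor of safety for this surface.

Ordinary method of slices: FS = Σ[c'·Δl_i + (W_i cosα_i)·tanφ'] / Σ W_i sinα_i, with Δl_i = b_i / cosα_i.
Slice 1: Δl = 1.9/cos(-8.7°) = 1.922 m; N'_1 = 69·cos(-8.7°) = 68.2; c'Δl = 12.88; W sinα = -10.4
Slice 2: Δl = 3.0/cos5.5° = 3.014 m; N'_2 = 271·cos5.5° = 269.8; c'Δl = 20.19; W sinα = 26.0
Slice 3: Δl = 1.7/cos19.4° = 1.802 m; N'_3 = 138·cos19.4° = 130.2; c'Δl = 12.08; W sinα = 45.8
Slice 4: Δl = 1.4/cos29.2° = 1.604 m; N'_4 = 96·cos29.2° = 83.8; c'Δl = 10.75; W sinα = 46.8
Slice 5: Δl = 3.1/cos45.6° = 4.431 m; N'_5 = 116·cos45.6° = 81.2; c'Δl = 29.69; W sinα = 82.9
Σc'Δl = 85.6 kN/m; ΣN' = 633.1 kN/m; ΣW sinα = 191.1 kN/m
Resisting = 85.6 + 633.1·tan29.3° = 85.6 + 355.3 = 440.8 kN/m
FS = 440.8 / 191.1 = 2.307

FS = 2.31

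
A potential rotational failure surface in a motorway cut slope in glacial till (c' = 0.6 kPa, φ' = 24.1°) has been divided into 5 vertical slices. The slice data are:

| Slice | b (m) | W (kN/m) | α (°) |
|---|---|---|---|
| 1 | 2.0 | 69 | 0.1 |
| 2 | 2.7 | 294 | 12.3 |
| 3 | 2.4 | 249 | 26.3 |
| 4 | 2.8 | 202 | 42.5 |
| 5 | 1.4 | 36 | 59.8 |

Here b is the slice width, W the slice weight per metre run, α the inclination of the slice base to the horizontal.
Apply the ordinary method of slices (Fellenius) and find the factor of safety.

Ordinary method of slices: FS = Σ[c'·Δl_i + (W_i cosα_i)·tanφ'] / Σ W_i sinα_i, with Δl_i = b_i / cosα_i.
Slice 1: Δl = 2.0/cos0.1° = 2.000 m; N'_1 = 69·cos0.1° = 69.0; c'Δl = 1.20; W sinα = 0.1
Slice 2: Δl = 2.7/cos12.3° = 2.763 m; N'_2 = 294·cos12.3° = 287.3; c'Δl = 1.66; W sinα = 62.6
Slice 3: Δl = 2.4/cos26.3° = 2.677 m; N'_3 = 249·cos26.3° = 223.2; c'Δl = 1.61; W sinα = 110.3
Slice 4: Δl = 2.8/cos42.5° = 3.798 m; N'_4 = 202·cos42.5° = 148.9; c'Δl = 2.28; W sinα = 136.5
Slice 5: Δl = 1.4/cos59.8° = 2.783 m; N'_5 = 36·cos59.8° = 18.1; c'Δl = 1.67; W sinα = 31.1
Σc'Δl = 8.4 kN/m; ΣN' = 746.5 kN/m; ΣW sinα = 340.7 kN/m
Resisting = 8.4 + 746.5·tan24.1° = 8.4 + 333.9 = 342.3 kN/m
FS = 342.3 / 340.7 = 1.005

FS = 1.00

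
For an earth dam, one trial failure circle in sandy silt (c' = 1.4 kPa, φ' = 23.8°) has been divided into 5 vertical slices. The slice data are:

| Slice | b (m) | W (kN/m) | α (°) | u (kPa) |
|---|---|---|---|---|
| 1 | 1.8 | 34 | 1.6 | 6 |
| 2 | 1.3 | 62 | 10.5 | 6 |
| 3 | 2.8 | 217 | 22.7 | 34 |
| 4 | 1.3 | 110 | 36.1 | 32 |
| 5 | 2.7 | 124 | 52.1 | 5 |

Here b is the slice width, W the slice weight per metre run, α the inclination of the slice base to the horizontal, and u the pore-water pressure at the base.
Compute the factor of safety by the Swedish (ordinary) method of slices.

Ordinary method of slices: FS = Σ[c'·Δl_i + (W_i cosα_i − u_i·Δl_i)·tanφ'] / Σ W_i sinα_i, with Δl_i = b_i / cosα_i.
Slice 1: Δl = 1.8/cos1.6° = 1.801 m; N'_1 = 34·cos1.6° − 6·1.801 = 23.2; c'Δl = 2.52; W sinα = 0.9
Slice 2: Δl = 1.3/cos10.5° = 1.322 m; N'_2 = 62·cos10.5° − 6·1.322 = 53.0; c'Δl = 1.85; W sinα = 11.3
Slice 3: Δl = 2.8/cos22.7° = 3.035 m; N'_3 = 217·cos22.7° − 34·3.035 = 97.0; c'Δl = 4.25; W sinα = 83.7
Slice 4: Δl = 1.3/cos36.1° = 1.609 m; N'_4 = 110·cos36.1° − 32·1.609 = 37.4; c'Δl = 2.25; W sinα = 64.8
Slice 5: Δl = 2.7/cos52.1° = 4.395 m; N'_5 = 124·cos52.1° − 5·4.395 = 54.2; c'Δl = 6.15; W sinα = 97.8
Σc'Δl = 17.0 kN/m; ΣN' = 264.8 kN/m; ΣW sinα = 258.6 kN/m
Resisting = 17.0 + 264.8·tan23.8° = 17.0 + 116.8 = 133.8 kN/m
FS = 133.8 / 258.6 = 0.517

FS = 0.52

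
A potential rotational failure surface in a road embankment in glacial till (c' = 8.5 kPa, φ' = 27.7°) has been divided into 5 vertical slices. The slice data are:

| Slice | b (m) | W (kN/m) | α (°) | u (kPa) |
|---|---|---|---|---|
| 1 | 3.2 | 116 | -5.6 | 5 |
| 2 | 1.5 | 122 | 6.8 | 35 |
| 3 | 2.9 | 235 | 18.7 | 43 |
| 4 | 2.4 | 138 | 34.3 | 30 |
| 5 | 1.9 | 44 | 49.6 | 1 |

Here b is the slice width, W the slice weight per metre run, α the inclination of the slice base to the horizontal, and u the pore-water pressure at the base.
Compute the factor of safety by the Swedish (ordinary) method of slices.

Ordinary method of slices: FS = Σ[c'·Δl_i + (W_i cosα_i − u_i·Δl_i)·tanφ'] / Σ W_i sinα_i, with Δl_i = b_i / cosα_i.
Slice 1: Δl = 3.2/cos(-5.6°) = 3.215 m; N'_1 = 116·cos(-5.6°) − 5·3.215 = 99.4; c'Δl = 27.33; W sinα = -11.3
Slice 2: Δl = 1.5/cos6.8° = 1.511 m; N'_2 = 122·cos6.8° − 35·1.511 = 68.3; c'Δl = 12.84; W sinα = 14.4
Slice 3: Δl = 2.9/cos18.7° = 3.062 m; N'_3 = 235·cos18.7° − 43·3.062 = 90.9; c'Δl = 26.02; W sinα = 75.3
Slice 4: Δl = 2.4/cos34.3° = 2.905 m; N'_4 = 138·cos34.3° − 30·2.905 = 26.8; c'Δl = 24.69; W sinα = 77.8
Slice 5: Δl = 1.9/cos49.6° = 2.932 m; N'_5 = 44·cos49.6° − 1·2.932 = 25.6; c'Δl = 24.92; W sinα = 33.5
Σc'Δl = 115.8 kN/m; ΣN' = 311.0 kN/m; ΣW sinα = 189.7 kN/m
Resisting = 115.8 + 311.0·tan27.7° = 115.8 + 163.3 = 279.1 kN/m
FS = 279.1 / 189.7 = 1.471

FS = 1.47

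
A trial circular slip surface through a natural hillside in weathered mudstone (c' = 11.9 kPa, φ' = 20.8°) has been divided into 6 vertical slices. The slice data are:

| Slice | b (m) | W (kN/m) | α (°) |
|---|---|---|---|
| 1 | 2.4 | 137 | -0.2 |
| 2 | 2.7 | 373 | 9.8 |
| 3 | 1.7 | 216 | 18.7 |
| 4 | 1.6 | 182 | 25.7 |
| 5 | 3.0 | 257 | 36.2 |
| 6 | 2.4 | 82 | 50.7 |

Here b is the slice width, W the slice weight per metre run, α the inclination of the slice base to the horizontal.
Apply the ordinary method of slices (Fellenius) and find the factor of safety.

FS = 1.46

Ordinary method of slices: FS = Σ[c'·Δl_i + (W_i cosα_i)·tanφ'] / Σ W_i sinα_i, with Δl_i = b_i / cosα_i.
Slice 1: Δl = 2.4/cos(-0.2°) = 2.400 m; N'_1 = 137·cos(-0.2°) = 137.0; c'Δl = 28.56; W sinα = -0.5
Slice 2: Δl = 2.7/cos9.8° = 2.740 m; N'_2 = 373·cos9.8° = 367.6; c'Δl = 32.61; W sinα = 63.5
Slice 3: Δl = 1.7/cos18.7° = 1.795 m; N'_3 = 216·cos18.7° = 204.6; c'Δl = 21.36; W sinα = 69.3
Slice 4: Δl = 1.6/cos25.7° = 1.776 m; N'_4 = 182·cos25.7° = 164.0; c'Δl = 21.13; W sinα = 78.9
Slice 5: Δl = 3.0/cos36.2° = 3.718 m; N'_5 = 257·cos36.2° = 207.4; c'Δl = 44.24; W sinα = 151.8
Slice 6: Δl = 2.4/cos50.7° = 3.789 m; N'_6 = 82·cos50.7° = 51.9; c'Δl = 45.09; W sinα = 63.5
Σc'Δl = 193.0 kN/m; ΣN' = 1132.5 kN/m; ΣW sinα = 426.4 kN/m
Resisting = 193.0 + 1132.5·tan20.8° = 193.0 + 430.2 = 623.2 kN/m
FS = 623.2 / 426.4 = 1.461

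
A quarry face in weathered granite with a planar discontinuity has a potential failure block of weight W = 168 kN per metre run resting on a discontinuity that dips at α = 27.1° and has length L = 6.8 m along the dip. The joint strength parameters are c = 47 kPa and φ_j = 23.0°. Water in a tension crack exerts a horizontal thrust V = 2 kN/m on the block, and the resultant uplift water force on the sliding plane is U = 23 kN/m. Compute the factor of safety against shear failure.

FS = 4.76

Resolving the block weight along and normal to the plane and applying the Mohr–Coulomb strength on the joint:
N' = W cosα − U − V sinα = 168·cos27.1° − 23 − 2·sin27.1° = 125.6 kN/m
Driving force T = W sinα + V cosα = 168·sin27.1° + 2·cos27.1° = 78.3 kN/m
Resisting force R = c·L + N'·tanφ_j = 47·6.8 + 125.6·tan23.0° = 319.6 + 53.3 = 372.9 kN/m
FS = R / T = 372.9 / 78.3 = 4.762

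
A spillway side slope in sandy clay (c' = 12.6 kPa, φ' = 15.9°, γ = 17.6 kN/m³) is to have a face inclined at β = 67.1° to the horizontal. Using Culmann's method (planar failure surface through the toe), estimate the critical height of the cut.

Culmann's analysis gives the critical failure plane at α_cr = (β + φ')/2 = (67.1 + 15.9)/2 = 41.5°, and the critical height
H_c = (4c'/γ) · sinβ cosφ' / [1 − cos(β − φ')]
    = (4·12.6/17.6) · sin67.1°·cos15.9° / [1 − cos(51.2°)]
    = 2.864 · 0.9212·0.9617 / [1 − 0.6266]
    = 2.864 · 0.8859 / 0.3734
    = 6.79 m

H_c = 6.79 m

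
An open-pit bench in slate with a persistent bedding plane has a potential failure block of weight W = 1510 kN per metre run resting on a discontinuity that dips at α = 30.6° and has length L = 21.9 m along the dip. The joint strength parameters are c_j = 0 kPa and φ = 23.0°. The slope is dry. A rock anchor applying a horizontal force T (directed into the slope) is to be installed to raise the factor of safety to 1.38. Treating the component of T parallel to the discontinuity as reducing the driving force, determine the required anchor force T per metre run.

Resolving forces along and normal to the sliding plane, with the horizontal anchor force T adding T·sinα to the effective normal force and T·cosα acting up the plane against the driving force:
FS = [c_jL + (W cosα + T sinα) tanφ] / [W sinα − T cosα]
Without the anchor: N' = 1299.7 kN/m, driving T_d = 768.7 kN/m, resisting R = 0·21.9 + 1299.7·tan23.0° = 551.7 kN/m, FS = 0.72.
Setting FS = 1.38 and solving for T:
1.38·(768.7 − T cos30.6°) = 551.7 + T sin30.6°·tan23.0°
T·(sin30.6°·tan23.0° + 1.38·cos30.6°) = 1.38·768.7 − 551.7
T·(0.5090·0.4245 + 1.38·0.8607) = 1060.7 − 551.7 = 509.0
T·1.4039 = 509.0
T = 362.6 kN/m

T = 363 kN/m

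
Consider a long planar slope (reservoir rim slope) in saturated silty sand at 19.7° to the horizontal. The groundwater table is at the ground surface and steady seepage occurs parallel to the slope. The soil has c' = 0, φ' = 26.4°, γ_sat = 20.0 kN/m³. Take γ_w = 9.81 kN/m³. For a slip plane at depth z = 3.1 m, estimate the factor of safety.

With seepage parallel to the slope and the water table at the surface, the effective normal stress on the slip plane uses the buoyant unit weight γ' = γ_sat − γ_w while the driving shear stress uses γ_sat:
FS = [c' + γ' z cos²β tanφ'] / [γ_sat z sinβ cosβ]
(For c' = 0 this reduces to FS = (γ'/γ_sat)·tanφ'/tanβ.)
γ' = 20.0 − 9.81 = 10.19 kN/m³
Numerator = 0.0 + 10.19·3.1·cos²19.7°·tan26.4° = 0.0 + 10.19·3.1·0.8864·0.4964 = 13.899 kPa
Denominator = 20.0·3.1·sin19.7°·cos19.7° = 20.0·3.1·0.3371·0.9415 = 19.677 kPa
FS = 13.899 / 19.677 = 0.706

FS = 0.71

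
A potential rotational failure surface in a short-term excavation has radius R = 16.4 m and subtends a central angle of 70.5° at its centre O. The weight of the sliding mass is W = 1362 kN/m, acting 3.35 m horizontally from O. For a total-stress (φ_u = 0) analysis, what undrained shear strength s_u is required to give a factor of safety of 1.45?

s_u = 20.0 kPa

FS = s_u·L_a·R / (W·d), so s_u = FS·W·d / (L_a·R).
Arc length L_a = R·θ = 16.4·(70.5°·π/180) = 16.4·1.2305 = 20.18 m
s_u = 1.45·1362·3.35 / (20.18·16.4) = 6615.9 / 330.94 = 19.99 kPa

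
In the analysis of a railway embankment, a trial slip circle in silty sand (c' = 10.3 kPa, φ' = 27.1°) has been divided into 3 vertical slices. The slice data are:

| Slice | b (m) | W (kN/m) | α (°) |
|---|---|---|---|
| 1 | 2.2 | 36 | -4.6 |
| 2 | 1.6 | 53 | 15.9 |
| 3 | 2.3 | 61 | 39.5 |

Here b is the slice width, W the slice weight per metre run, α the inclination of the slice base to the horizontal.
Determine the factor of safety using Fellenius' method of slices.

FS = 2.76

Ordinary method of slices: FS = Σ[c'·Δl_i + (W_i cosα_i)·tanφ'] / Σ W_i sinα_i, with Δl_i = b_i / cosα_i.
Slice 1: Δl = 2.2/cos(-4.6°) = 2.207 m; N'_1 = 36·cos(-4.6°) = 35.9; c'Δl = 22.73; W sinα = -2.9
Slice 2: Δl = 1.6/cos15.9° = 1.664 m; N'_2 = 53·cos15.9° = 51.0; c'Δl = 17.14; W sinα = 14.5
Slice 3: Δl = 2.3/cos39.5° = 2.981 m; N'_3 = 61·cos39.5° = 47.1; c'Δl = 30.70; W sinα = 38.8
Σc'Δl = 70.6 kN/m; ΣN' = 133.9 kN/m; ΣW sinα = 50.4 kN/m
Resisting = 70.6 + 133.9·tan27.1° = 70.6 + 68.5 = 139.1 kN/m
FS = 139.1 / 50.4 = 2.758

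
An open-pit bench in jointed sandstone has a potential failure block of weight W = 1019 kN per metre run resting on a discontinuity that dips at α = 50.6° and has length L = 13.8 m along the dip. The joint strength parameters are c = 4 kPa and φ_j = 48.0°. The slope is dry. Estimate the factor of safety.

Resolving the block weight along and normal to the plane and applying the Mohr–Coulomb strength on the joint:
N' = W cosα = 1019·cos50.6° = 646.8 kN/m
Driving force T = W sinα = 1019·sin50.6° = 787.4 kN/m
Resisting force R = c·L + N'·tanφ_j = 4·13.8 + 646.8·tan48.0° = 55.2 + 718.3 = 773.5 kN/m
FS = R / T = 773.5 / 787.4 = 0.982

FS = 0.98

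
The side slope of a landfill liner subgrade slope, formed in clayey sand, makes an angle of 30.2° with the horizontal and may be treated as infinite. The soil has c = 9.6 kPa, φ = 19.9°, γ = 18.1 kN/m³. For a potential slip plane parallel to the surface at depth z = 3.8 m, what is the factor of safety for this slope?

FS = 0.94

For an infinite slope with a slip plane parallel to the surface (no pore pressure): FS = [c + γz cos²β tanφ] / [γz sinβ cosβ].
γz = 18.1·3.8 = 68.78 kN/m²
Numerator = 9.6 + 68.78·cos²30.2°·tan19.9° = 9.6 + 68.78·0.7470·0.3620 = 28.198 kPa
Denominator = 68.78·sin30.2°·cos30.2° = 68.78·0.5030·0.8643 = 29.902 kPa
FS = 28.198 / 29.902 = 0.943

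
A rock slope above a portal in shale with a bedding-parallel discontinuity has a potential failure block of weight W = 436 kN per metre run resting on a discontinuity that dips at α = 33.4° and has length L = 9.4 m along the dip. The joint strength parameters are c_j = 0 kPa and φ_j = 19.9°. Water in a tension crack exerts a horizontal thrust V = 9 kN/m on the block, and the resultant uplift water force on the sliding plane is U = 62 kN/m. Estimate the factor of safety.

FS = 0.43

Resolving the block weight along and normal to the plane and applying the Mohr–Coulomb strength on the joint:
N' = W cosα − U − V sinα = 436·cos33.4° − 62 − 9·sin33.4° = 297.0 kN/m
Driving force T = W sinα + V cosα = 436·sin33.4° + 9·cos33.4° = 247.5 kN/m
Resisting force R = c_j·L + N'·tanφ_j = 0·9.4 + 297.0·tan19.9° = 0.0 + 107.5 = 107.5 kN/m
FS = R / T = 107.5 / 247.5 = 0.434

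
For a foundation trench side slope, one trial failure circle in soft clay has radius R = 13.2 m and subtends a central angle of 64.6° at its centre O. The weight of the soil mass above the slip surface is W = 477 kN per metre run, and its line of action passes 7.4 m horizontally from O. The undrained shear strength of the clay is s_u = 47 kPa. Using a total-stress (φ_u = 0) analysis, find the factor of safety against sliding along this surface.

FS = 2.62

Taking moments about the centre O, the resisting moment is provided by the undrained shear strength acting along the arc:
Arc length L_a = R·θ = 13.2·(64.6°·π/180) = 13.2·1.1275 = 14.88 m
M_R = s_u·L_a·R = 47·14.88·13.2 = 9233.3 kN·m/m
M_D = W·d = 477·7.4 = 3529.8 kN·m/m
FS = M_R / M_D = 9233.3 / 3529.8 = 2.616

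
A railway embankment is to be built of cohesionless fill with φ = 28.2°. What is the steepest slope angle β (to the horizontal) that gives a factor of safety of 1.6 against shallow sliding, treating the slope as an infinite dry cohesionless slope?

For an infinite dry cohesionless slope FS = tanφ/tanβ, so tanβ = tanφ / FS.
tanβ = tan28.2° / 1.6 = 0.5362 / 1.6 = 0.3351
β = arctan(0.3351) = 18.53°

β = 18.5°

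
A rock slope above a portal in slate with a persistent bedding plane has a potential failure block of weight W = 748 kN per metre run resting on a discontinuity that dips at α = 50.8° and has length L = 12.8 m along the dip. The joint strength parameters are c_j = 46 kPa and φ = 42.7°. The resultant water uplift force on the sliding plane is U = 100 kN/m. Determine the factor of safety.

Resolving the block weight along and normal to the plane and applying the Mohr–Coulomb strength on the joint:
N' = W cosα − U = 748·cos50.8° − 100 = 372.8 kN/m
Driving force T = W sinα = 748·sin50.8° = 579.7 kN/m
Resisting force R = c_j·L + N'·tanφ = 46·12.8 + 372.8·tan42.7° = 588.8 + 344.0 = 932.8 kN/m
FS = R / T = 932.8 / 579.7 = 1.609

FS = 1.61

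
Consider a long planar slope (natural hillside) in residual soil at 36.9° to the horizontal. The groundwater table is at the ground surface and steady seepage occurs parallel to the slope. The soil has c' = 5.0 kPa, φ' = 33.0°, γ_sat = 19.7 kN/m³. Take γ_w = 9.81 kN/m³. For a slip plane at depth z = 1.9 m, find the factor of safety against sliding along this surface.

FS = 0.71

With seepage parallel to the slope and the water table at the surface, the effective normal stress on the slip plane uses the buoyant unit weight γ' = γ_sat − γ_w while the driving shear stress uses γ_sat:
FS = [c' + γ' z cos²β tanφ'] / [γ_sat z sinβ cosβ]
γ' = 19.7 − 9.81 = 9.89 kN/m³
Numerator = 5.0 + 9.89·1.9·cos²36.9°·tan33.0° = 5.0 + 9.89·1.9·0.6395·0.6494 = 12.804 kPa
Denominator = 19.7·1.9·sin36.9°·cos36.9° = 19.7·1.9·0.6004·0.7997 = 17.972 kPa
FS = 12.804 / 17.972 = 0.712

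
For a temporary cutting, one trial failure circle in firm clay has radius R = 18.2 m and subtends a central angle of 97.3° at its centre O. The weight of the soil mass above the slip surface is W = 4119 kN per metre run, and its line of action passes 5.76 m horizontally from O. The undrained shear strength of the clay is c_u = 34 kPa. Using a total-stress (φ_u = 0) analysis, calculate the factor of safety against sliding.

FS = 0.81

Taking moments about the centre O, the resisting moment is provided by the undrained shear strength acting along the arc:
Arc length L_a = R·θ = 18.2·(97.3°·π/180) = 18.2·1.6982 = 30.91 m
M_R = c_u·L_a·R = 34·30.91·18.2 = 19125.5 kN·m/m
M_D = W·d = 4119·5.76 = 23725.4 kN·m/m
FS = M_R / M_D = 19125.5 / 23725.4 = 0.806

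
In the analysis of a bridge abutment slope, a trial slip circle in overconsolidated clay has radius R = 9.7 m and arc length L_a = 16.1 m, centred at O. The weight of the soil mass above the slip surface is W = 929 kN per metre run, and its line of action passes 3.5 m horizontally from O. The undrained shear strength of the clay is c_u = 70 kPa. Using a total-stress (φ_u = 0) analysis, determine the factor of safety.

Taking moments about the centre O, the resisting moment is provided by the undrained shear strength acting along the arc:
M_R = c_u·L_a·R = 70·16.10·9.7 = 10931.9 kN·m/m
M_D = W·d = 929·3.5 = 3251.5 kN·m/m
FS = M_R / M_D = 10931.9 / 3251.5 = 3.362

FS = 3.36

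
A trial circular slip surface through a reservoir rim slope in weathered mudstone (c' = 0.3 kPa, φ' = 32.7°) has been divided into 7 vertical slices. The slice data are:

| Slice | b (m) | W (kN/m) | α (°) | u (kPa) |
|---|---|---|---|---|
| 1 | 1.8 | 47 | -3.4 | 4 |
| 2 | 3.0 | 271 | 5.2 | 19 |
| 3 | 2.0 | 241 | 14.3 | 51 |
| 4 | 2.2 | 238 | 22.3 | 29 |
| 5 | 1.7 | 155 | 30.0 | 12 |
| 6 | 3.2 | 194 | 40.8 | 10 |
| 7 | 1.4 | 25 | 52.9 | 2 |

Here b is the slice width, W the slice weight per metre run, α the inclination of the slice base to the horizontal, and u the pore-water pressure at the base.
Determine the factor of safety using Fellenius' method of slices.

FS = 1.24

Ordinary method of slices: FS = Σ[c'·Δl_i + (W_i cosα_i − u_i·Δl_i)·tanφ'] / Σ W_i sinα_i, with Δl_i = b_i / cosα_i.
Slice 1: Δl = 1.8/cos(-3.4°) = 1.803 m; N'_1 = 47·cos(-3.4°) − 4·1.803 = 39.7; c'Δl = 0.54; W sinα = -2.8
Slice 2: Δl = 3.0/cos5.2° = 3.012 m; N'_2 = 271·cos5.2° − 19·3.012 = 212.6; c'Δl = 0.90; W sinα = 24.6
Slice 3: Δl = 2.0/cos14.3° = 2.064 m; N'_3 = 241·cos14.3° − 51·2.064 = 128.3; c'Δl = 0.62; W sinα = 59.5
Slice 4: Δl = 2.2/cos22.3° = 2.378 m; N'_4 = 238·cos22.3° − 29·2.378 = 151.2; c'Δl = 0.71; W sinα = 90.3
Slice 5: Δl = 1.7/cos30.0° = 1.963 m; N'_5 = 155·cos30.0° − 12·1.963 = 110.7; c'Δl = 0.59; W sinα = 77.5
Slice 6: Δl = 3.2/cos40.8° = 4.227 m; N'_6 = 194·cos40.8° − 10·4.227 = 104.6; c'Δl = 1.27; W sinα = 126.8
Slice 7: Δl = 1.4/cos52.9° = 2.321 m; N'_7 = 25·cos52.9° − 2·2.321 = 10.4; c'Δl = 0.70; W sinα = 19.9
Σc'Δl = 5.3 kN/m; ΣN' = 757.6 kN/m; ΣW sinα = 395.8 kN/m
Resisting = 5.3 + 757.6·tan32.7° = 5.3 + 486.4 = 491.7 kN/m
FS = 491.7 / 395.8 = 1.242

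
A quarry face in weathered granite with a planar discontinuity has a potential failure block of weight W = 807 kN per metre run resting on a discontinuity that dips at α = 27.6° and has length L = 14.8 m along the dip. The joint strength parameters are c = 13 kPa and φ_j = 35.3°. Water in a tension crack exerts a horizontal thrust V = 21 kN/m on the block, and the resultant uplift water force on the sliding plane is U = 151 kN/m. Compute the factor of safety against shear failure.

Resolving the block weight along and normal to the plane and applying the Mohr–Coulomb strength on the joint:
N' = W cosα − U − V sinα = 807·cos27.6° − 151 − 21·sin27.6° = 554.4 kN/m
Driving force T = W sinα + V cosα = 807·sin27.6° + 21·cos27.6° = 392.5 kN/m
Resisting force R = c·L + N'·tanφ_j = 13·14.8 + 554.4·tan35.3° = 192.4 + 392.6 = 585.0 kN/m
FS = R / T = 585.0 / 392.5 = 1.490

FS = 1.49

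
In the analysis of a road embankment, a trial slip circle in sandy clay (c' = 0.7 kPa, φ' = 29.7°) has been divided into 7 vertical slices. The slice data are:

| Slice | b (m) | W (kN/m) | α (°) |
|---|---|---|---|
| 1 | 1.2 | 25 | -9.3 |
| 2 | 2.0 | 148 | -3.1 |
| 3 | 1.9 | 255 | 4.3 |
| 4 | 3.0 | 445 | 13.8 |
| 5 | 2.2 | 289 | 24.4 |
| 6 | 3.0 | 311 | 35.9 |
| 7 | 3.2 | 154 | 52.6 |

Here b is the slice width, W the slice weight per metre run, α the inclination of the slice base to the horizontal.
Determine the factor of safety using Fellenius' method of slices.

FS = 1.58

Ordinary method of slices: FS = Σ[c'·Δl_i + (W_i cosα_i)·tanφ'] / Σ W_i sinα_i, with Δl_i = b_i / cosα_i.
Slice 1: Δl = 1.2/cos(-9.3°) = 1.216 m; N'_1 = 25·cos(-9.3°) = 24.7; c'Δl = 0.85; W sinα = -4.0
Slice 2: Δl = 2.0/cos(-3.1°) = 2.003 m; N'_2 = 148·cos(-3.1°) = 147.8; c'Δl = 1.40; W sinα = -8.0
Slice 3: Δl = 1.9/cos4.3° = 1.905 m; N'_3 = 255·cos4.3° = 254.3; c'Δl = 1.33; W sinα = 19.1
Slice 4: Δl = 3.0/cos13.8° = 3.089 m; N'_4 = 445·cos13.8° = 432.2; c'Δl = 2.16; W sinα = 106.1
Slice 5: Δl = 2.2/cos24.4° = 2.416 m; N'_5 = 289·cos24.4° = 263.2; c'Δl = 1.69; W sinα = 119.4
Slice 6: Δl = 3.0/cos35.9° = 3.704 m; N'_6 = 311·cos35.9° = 251.9; c'Δl = 2.59; W sinα = 182.4
Slice 7: Δl = 3.2/cos52.6° = 5.269 m; N'_7 = 154·cos52.6° = 93.5; c'Δl = 3.69; W sinα = 122.3
Σc'Δl = 13.7 kN/m; ΣN' = 1467.5 kN/m; ΣW sinα = 537.3 kN/m
Resisting = 13.7 + 1467.5·tan29.7° = 13.7 + 837.1 = 850.8 kN/m
FS = 850.8 / 537.3 = 1.583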